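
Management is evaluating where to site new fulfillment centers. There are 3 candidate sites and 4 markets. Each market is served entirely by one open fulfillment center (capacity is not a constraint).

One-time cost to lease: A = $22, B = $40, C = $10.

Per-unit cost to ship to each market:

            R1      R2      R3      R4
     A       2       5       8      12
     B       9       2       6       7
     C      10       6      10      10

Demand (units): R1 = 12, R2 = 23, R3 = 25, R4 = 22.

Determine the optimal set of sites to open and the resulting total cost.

For any fixed open set, each market goes to its cheapest open site; total = fixed + service.
{A, B}: R1→A 2·12=24, R2→B 2·23=46, R3→B 6·25=150, R4→B 7·22=154. Service 374; fixed 62; total 436.
{A, B, C}: service 374 + fixed 72 = 446
{B}: service 458 + fixed 40 = 498
{C}: service 728 + fixed 10 = 738
No other subset beats 436.

Open A and B; minimum total cost 436.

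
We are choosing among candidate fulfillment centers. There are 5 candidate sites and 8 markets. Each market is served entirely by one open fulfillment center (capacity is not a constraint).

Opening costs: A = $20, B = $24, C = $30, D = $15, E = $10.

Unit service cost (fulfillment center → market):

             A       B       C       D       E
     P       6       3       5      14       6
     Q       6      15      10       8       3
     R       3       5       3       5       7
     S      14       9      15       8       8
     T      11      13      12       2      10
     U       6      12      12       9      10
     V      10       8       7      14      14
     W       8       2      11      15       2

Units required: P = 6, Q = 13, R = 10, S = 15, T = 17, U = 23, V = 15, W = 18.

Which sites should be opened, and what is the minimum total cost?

For any fixed open set, each market goes to its cheapest open site; total = fixed + service.
{A, B, D, E}: P→B 3·6=18, Q→E 3·13=39, R→A 3·10=30, S→D 8·15=120, T→D 2·17=34, U→A 6·23=138, V→B 8·15=120, W→B 2·18=36. Service 535; fixed 69; total 604.
{A, C, D, E}: service 532 + fixed 75 = 607
{A, B, C, D, E}: service 520 + fixed 99 = 619
{E}: P→E 6·6=36, Q→E 3·13=39, R→E 7·10=70, S→E 8·15=120, T→E 10·17=170, U→E 10·23=230, V→E 14·15=210, W→E 2·18=36. Service 911; fixed 10; total 921.
No other subset beats 604.

Open A, B, D and E; minimum total cost 604.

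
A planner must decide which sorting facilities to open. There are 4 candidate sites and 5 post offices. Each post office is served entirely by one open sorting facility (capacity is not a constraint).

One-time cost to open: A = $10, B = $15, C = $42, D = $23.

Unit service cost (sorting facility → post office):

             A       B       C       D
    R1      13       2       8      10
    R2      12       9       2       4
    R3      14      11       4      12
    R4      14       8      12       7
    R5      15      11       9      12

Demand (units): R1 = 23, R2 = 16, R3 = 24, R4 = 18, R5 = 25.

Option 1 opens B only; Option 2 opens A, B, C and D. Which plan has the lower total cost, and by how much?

Option 1: {B}: R1→B 2·23=46, R2→B 9·16=144, R3→B 11·24=264, R4→B 8·18=144, R5→B 11·25=275. Service 873; fixed 15; total 888.
Option 2: {A, B, C, D}: R1→B 2·23=46, R2→C 2·16=32, R3→C 4·24=96, R4→D 7·18=126, R5→C 9·25=225. Service 525; fixed 90; total 615.
Difference: |888 − 615| = 273.

Option 2 is cheaper by 273.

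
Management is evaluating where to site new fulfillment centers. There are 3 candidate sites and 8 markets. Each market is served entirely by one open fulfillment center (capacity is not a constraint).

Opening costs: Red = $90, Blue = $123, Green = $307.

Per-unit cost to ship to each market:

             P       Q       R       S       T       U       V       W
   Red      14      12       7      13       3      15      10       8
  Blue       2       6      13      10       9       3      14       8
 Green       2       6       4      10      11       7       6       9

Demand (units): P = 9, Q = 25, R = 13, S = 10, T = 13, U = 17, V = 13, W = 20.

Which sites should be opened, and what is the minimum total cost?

Open Red and Blue; minimum total cost 952.

For any fixed open set, each market goes to its cheapest open site; total = fixed + service.
{Red, Blue}: P→Blue 2·9=18, Q→Blue 6·25=150, R→Red 7·13=91, S→Blue 10·10=100, T→Red 3·13=39, U→Blue 3·17=51, V→Red 10·13=130, W→Red 8·20=160. Service 739; fixed 213; total 952.
{Blue}: P→Blue 2·9=18, Q→Blue 6·25=150, R→Blue 13·13=169, S→Blue 10·10=100, T→Blue 9·13=117, U→Blue 3·17=51, V→Blue 14·13=182, W→Blue 8·20=160. Service 947; fixed 123; total 1070.
{Red, Green}: service 716 + fixed 397 = 1113
{Red, Blue, Green}: service 648 + fixed 520 = 1168
(All 7 nonempty subsets were checked; Red and Blue is lowest.)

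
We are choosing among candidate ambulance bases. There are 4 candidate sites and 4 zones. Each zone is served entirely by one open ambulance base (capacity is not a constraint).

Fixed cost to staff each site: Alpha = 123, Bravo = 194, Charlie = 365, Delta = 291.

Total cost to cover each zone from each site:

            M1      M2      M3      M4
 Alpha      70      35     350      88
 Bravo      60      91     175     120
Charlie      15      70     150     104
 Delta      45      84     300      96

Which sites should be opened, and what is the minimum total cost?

For any fixed open set, each zone goes to its cheapest open site; total = fixed + service.
{Bravo}: M1→Bravo 60, M2→Bravo 91, M3→Bravo 175, M4→Bravo 120. Service 446; fixed 194; total 640.
{Alpha}: service 543 + fixed 123 = 666
{Alpha, Bravo}: service 358 + fixed 317 = 675
{Alpha, Bravo, Charlie, Delta}: service 288 + fixed 973 = 1261
(All 15 nonempty subsets were checked; Bravo only is lowest.)

Open Bravo only; minimum total cost 640.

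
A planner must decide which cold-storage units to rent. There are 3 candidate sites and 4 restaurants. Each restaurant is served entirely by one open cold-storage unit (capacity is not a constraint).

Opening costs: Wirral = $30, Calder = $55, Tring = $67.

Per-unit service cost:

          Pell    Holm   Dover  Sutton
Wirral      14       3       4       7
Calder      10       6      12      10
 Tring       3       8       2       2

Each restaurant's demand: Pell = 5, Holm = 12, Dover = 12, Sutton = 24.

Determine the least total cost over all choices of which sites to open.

For any fixed open set, each restaurant goes to its cheapest open site; total = fixed + service.
{Wirral, Tring}: Pell→Tring 3·5=15, Holm→Wirral 3·12=36, Dover→Tring 2·12=24, Sutton→Tring 2·24=48. Service 123; fixed 97; total 220.
{Tring}: Pell→Tring 3·5=15, Holm→Tring 8·12=96, Dover→Tring 2·12=24, Sutton→Tring 2·24=48. Service 183; fixed 67; total 250.
{Wirral, Calder, Tring}: service 123 + fixed 152 = 275
{Wirral}: service 322 + fixed 30 = 352
(All 7 nonempty subsets were checked; Wirral and Tring is lowest.)

Minimum total cost: 220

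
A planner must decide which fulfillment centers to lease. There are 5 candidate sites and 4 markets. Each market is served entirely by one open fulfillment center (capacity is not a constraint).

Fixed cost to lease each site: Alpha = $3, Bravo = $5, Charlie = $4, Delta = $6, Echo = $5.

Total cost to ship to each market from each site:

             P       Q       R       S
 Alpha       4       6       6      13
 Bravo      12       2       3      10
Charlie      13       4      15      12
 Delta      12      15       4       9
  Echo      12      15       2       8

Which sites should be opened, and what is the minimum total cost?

For any fixed open set, each market goes to its cheapest open site; total = fixed + service.
{Alpha, Bravo}: P→Alpha 4, Q→Bravo 2, R→Bravo 3, S→Bravo 10. Service 19; fixed 8; total 27.
{Alpha, Echo}: P→Alpha 4, Q→Alpha 6, R→Echo 2, S→Echo 8. Service 20; fixed 8; total 28.
{Alpha, Bravo, Echo}: service 16 + fixed 13 = 29
{Alpha, Bravo, Charlie, Delta, Echo}: service 16 + fixed 23 = 39
No other subset beats 27.

Open Alpha and Bravo; minimum total cost 27.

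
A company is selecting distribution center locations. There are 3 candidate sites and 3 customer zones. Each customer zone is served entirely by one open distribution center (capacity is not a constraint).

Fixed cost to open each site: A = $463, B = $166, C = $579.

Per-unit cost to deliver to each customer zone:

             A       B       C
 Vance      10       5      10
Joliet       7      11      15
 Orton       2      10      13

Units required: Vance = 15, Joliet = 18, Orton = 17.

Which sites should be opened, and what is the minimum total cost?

For any fixed open set, each customer zone goes to its cheapest open site; total = fixed + service.
{B}: Vance→B 5·15=75, Joliet→B 11·18=198, Orton→B 10·17=170. Service 443; fixed 166; total 609.
{A}: service 310 + fixed 463 = 773
{A, B}: service 235 + fixed 629 = 864
{A, B, C}: service 235 + fixed 1208 = 1443
No other subset beats 609.

Open B only; minimum total cost 609.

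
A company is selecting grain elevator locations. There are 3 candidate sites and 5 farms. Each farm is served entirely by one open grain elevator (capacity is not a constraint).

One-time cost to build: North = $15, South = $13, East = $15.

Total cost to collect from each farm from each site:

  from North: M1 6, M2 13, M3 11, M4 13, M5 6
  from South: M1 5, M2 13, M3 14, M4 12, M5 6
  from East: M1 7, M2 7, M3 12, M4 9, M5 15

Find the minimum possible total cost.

Minimum total cost: 63

For any fixed open set, each farm goes to its cheapest open site; total = fixed + service.
{South}: M1→South 5, M2→South 13, M3→South 14, M4→South 12, M5→South 6. Service 50; fixed 13; total 63.
{North}: service 49 + fixed 15 = 64
{East}: M1→East 7, M2→East 7, M3→East 12, M4→East 9, M5→East 15. Service 50; fixed 15; total 65.
{North, South, East}: M1→South 5, M2→East 7, M3→North 11, M4→East 9, M5→North 6. Service 38; fixed 43; total 81.
No other subset beats 63.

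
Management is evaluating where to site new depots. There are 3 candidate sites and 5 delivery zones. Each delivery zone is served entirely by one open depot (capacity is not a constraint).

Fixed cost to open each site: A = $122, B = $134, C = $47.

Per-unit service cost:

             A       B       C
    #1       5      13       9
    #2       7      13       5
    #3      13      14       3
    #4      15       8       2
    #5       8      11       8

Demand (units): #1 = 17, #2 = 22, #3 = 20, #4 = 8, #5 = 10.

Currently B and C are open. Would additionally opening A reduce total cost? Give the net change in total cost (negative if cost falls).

No — net change +54 (cost rises by 54).

Current service cost with {B, C}: 419.
Adding A: each delivery zone re-picks its cheapest; new service cost 351, saving 68.
Extra fixed cost: 122. Net change = 122 − 68 = 54.
(Totals: 600 → 654.)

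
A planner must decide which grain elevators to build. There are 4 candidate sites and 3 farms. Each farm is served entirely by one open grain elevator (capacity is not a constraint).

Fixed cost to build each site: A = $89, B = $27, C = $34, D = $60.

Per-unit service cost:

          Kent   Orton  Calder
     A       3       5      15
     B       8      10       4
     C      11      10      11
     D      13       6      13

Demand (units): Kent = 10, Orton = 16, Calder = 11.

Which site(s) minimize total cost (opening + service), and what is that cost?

Open A and B; minimum total cost 270.

For any fixed open set, each farm goes to its cheapest open site; total = fixed + service.
{A, B}: Kent→A 3·10=30, Orton→A 5·16=80, Calder→B 4·11=44. Service 154; fixed 116; total 270.
{A, B, C}: Kent→A 3·10=30, Orton→A 5·16=80, Calder→B 4·11=44. Service 154; fixed 150; total 304.
{B, D}: service 220 + fixed 87 = 307
{A, B, C, D}: service 154 + fixed 210 = 364
No other subset beats 270.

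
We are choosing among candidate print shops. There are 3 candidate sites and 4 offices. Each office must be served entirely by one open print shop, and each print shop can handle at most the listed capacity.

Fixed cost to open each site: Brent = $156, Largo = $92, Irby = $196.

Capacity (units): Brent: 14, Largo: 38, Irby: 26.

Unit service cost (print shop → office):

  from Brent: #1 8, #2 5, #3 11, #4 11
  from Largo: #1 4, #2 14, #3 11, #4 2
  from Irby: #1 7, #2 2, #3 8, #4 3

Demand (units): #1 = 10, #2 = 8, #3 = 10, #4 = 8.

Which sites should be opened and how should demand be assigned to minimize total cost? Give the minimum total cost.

Minimum total cost: 370

Open {Largo}: #1→Largo 4·10=40, #2→Largo 14·8=112, #3→Largo 11·10=110, #4→Largo 2·8=16.
Loads: Largo carries 36/38. Service 278; fixed 92; total 370.
Next best feasible plan costs 440.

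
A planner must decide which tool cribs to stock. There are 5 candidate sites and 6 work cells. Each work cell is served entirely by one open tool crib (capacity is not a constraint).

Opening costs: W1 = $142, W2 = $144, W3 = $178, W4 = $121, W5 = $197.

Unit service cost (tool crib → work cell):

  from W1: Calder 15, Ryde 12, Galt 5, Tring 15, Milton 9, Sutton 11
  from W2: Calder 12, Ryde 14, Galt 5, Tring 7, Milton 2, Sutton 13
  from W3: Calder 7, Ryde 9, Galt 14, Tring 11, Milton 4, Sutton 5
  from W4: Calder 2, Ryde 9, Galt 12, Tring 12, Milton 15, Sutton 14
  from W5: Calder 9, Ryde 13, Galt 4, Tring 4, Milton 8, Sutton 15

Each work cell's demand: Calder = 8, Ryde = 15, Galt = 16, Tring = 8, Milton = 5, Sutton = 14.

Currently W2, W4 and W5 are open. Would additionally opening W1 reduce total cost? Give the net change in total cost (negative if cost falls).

Current service cost with {W2, W4, W5}: 439.
Adding W1: each work cell re-picks its cheapest; new service cost 411, saving 28.
Extra fixed cost: 142. Net change = 142 − 28 = 114.
(Totals: 901 → 1015.)

No — net change +114 (cost rises by 114).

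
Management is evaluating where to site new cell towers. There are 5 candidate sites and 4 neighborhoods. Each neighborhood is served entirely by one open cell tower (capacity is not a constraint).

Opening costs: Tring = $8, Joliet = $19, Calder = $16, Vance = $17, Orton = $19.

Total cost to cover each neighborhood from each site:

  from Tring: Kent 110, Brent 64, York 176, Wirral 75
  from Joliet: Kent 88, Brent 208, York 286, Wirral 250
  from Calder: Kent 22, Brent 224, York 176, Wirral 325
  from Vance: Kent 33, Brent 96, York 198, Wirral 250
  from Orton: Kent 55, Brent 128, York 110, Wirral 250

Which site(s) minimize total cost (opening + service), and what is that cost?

Open Tring, Calder and Orton; minimum total cost 314.

For any fixed open set, each neighborhood goes to its cheapest open site; total = fixed + service.
{Tring, Calder, Orton}: Kent→Calder 22, Brent→Tring 64, York→Orton 110, Wirral→Tring 75. Service 271; fixed 43; total 314.
{Tring, Vance, Orton}: Kent→Vance 33, Brent→Tring 64, York→Orton 110, Wirral→Tring 75. Service 282; fixed 44; total 326.
{Tring, Calder, Vance, Orton}: Kent→Calder 22, Brent→Tring 64, York→Orton 110, Wirral→Tring 75. Service 271; fixed 60; total 331.
{Tring, Joliet, Calder, Vance, Orton}: Kent→Calder 22, Brent→Tring 64, York→Orton 110, Wirral→Tring 75. Service 271; fixed 79; total 350.
No other subset beats 314.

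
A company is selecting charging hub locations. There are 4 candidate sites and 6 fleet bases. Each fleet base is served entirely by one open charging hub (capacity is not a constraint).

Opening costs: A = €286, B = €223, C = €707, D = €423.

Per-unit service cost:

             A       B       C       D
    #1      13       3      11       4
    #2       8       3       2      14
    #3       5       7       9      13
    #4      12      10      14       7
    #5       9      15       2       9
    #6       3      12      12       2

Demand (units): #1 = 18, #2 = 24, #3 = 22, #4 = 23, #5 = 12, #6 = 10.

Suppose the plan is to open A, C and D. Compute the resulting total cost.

Each fleet base is assigned to its cheapest site among the open ones.
{A, C, D}: #1→D 4·18=72, #2→C 2·24=48, #3→A 5·22=110, #4→D 7·23=161, #5→C 2·12=24, #6→D 2·10=20. Service 435; fixed 1416; total 1851.

Total cost: 1851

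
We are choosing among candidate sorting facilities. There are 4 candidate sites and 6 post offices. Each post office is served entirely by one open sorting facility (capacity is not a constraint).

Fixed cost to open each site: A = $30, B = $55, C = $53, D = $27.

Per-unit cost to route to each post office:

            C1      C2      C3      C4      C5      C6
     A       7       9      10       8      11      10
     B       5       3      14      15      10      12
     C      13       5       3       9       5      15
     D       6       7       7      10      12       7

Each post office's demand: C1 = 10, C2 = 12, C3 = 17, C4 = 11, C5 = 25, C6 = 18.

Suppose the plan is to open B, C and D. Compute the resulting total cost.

Each post office is assigned to its cheapest site among the open ones.
{B, C, D}: C1→B 5·10=50, C2→B 3·12=36, C3→C 3·17=51, C4→C 9·11=99, C5→C 5·25=125, C6→D 7·18=126. Service 487; fixed 135; total 622.

Total cost: 622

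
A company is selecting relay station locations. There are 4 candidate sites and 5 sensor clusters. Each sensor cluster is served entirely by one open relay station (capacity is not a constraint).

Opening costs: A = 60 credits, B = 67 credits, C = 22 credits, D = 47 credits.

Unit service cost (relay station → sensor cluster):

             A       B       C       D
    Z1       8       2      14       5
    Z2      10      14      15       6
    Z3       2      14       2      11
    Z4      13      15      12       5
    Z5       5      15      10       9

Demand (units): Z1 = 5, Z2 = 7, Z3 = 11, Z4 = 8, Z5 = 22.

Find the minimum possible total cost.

For any fixed open set, each sensor cluster goes to its cheapest open site; total = fixed + service.
{A, D}: Z1→D 5·5=25, Z2→D 6·7=42, Z3→A 2·11=22, Z4→D 5·8=40, Z5→A 5·22=110. Service 239; fixed 107; total 346.
{A, C, D}: service 239 + fixed 129 = 368
{C, D}: Z1→D 5·5=25, Z2→D 6·7=42, Z3→C 2·11=22, Z4→D 5·8=40, Z5→D 9·22=198. Service 327; fixed 69; total 396.
{A, B, C, D}: service 224 + fixed 196 = 420
(All 15 nonempty subsets were checked; A and D is lowest.)

Minimum total cost: 346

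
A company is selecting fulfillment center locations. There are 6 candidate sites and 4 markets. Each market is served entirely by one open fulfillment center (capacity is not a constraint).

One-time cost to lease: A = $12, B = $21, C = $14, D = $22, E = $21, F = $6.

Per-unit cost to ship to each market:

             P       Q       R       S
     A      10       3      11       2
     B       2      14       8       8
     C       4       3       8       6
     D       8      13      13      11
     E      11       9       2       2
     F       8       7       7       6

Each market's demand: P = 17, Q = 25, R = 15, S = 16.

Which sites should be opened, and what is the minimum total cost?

For any fixed open set, each market goes to its cheapest open site; total = fixed + service.
{A, B, E}: P→B 2·17=34, Q→A 3·25=75, R→E 2·15=30, S→A 2·16=32. Service 171; fixed 54; total 225.
{B, C, E}: P→B 2·17=34, Q→C 3·25=75, R→E 2·15=30, S→E 2·16=32. Service 171; fixed 56; total 227.
{A, B, E, F}: service 171 + fixed 60 = 231
{A, B, C, D, E, F}: P→B 2·17=34, Q→A 3·25=75, R→E 2·15=30, S→A 2·16=32. Service 171; fixed 96; total 267.
No other subset beats 225.

Open A, B and E; minimum total cost 225.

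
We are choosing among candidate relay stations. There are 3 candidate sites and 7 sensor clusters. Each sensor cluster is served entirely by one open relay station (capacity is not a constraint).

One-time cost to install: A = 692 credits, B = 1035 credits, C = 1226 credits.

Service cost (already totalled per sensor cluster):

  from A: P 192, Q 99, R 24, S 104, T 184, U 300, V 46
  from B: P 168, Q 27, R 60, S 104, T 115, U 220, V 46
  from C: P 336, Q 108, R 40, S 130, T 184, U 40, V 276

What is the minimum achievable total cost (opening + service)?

For any fixed open set, each sensor cluster goes to its cheapest open site; total = fixed + service.
{A}: P→A 192, Q→A 99, R→A 24, S→A 104, T→A 184, U→A 300, V→A 46. Service 949; fixed 692; total 1641.
{B}: service 740 + fixed 1035 = 1775
{C}: P→C 336, Q→C 108, R→C 40, S→C 130, T→C 184, U→C 40, V→C 276. Service 1114; fixed 1226; total 2340.
{A, B, C}: P→B 168, Q→B 27, R→A 24, S→A 104, T→B 115, U→C 40, V→A 46. Service 524; fixed 2953; total 3477.
No other subset beats 1641.

Minimum total cost: 1641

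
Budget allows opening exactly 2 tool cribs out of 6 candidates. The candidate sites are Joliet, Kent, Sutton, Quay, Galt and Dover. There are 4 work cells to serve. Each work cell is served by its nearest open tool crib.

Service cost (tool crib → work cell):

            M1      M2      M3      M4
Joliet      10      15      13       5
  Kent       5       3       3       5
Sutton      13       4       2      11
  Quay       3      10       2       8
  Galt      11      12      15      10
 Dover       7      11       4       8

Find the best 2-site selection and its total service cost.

Choose Kent and Quay; total service cost 13.

With exactly 2 open, each work cell uses its cheapest among the chosen.
{Kent, Quay}: M1→Quay 3, M2→Kent 3, M3→Quay 2, M4→Kent 5. Service cost 13.
{Kent, Sutton}: service cost 15
{Joliet, Kent}: service cost 16
Among all 15 size-2 choices, {Kent, Quay} is lowest.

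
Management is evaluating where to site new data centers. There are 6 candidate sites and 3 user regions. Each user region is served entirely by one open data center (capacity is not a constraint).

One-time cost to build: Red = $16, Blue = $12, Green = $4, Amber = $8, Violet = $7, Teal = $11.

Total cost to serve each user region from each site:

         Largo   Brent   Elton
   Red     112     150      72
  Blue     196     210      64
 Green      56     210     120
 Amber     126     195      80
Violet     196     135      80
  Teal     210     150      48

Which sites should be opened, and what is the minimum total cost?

Open Green, Violet and Teal; minimum total cost 261.

For any fixed open set, each user region goes to its cheapest open site; total = fixed + service.
{Green, Violet, Teal}: Largo→Green 56, Brent→Violet 135, Elton→Teal 48. Service 239; fixed 22; total 261.
{Green, Amber, Violet, Teal}: Largo→Green 56, Brent→Violet 135, Elton→Teal 48. Service 239; fixed 30; total 269.
{Green, Teal}: service 254 + fixed 15 = 269
{Red, Blue, Green, Amber, Violet, Teal}: service 239 + fixed 58 = 297
No other subset beats 261.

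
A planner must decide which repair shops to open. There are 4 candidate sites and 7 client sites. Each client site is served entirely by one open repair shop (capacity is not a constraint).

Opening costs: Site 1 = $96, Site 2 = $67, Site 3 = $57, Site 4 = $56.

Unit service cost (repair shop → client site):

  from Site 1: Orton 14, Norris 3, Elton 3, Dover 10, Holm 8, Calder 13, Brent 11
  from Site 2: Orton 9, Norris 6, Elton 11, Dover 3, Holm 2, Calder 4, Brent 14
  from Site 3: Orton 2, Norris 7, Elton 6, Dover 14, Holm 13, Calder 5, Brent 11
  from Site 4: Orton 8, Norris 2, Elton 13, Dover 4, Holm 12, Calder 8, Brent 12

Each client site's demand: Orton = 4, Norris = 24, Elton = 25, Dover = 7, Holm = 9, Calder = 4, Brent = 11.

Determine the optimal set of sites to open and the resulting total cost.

Open Site 1 and Site 2; minimum total cost 522.

For any fixed open set, each client site goes to its cheapest open site; total = fixed + service.
{Site 1, Site 2}: Orton→Site 2 9·4=36, Norris→Site 1 3·24=72, Elton→Site 1 3·25=75, Dover→Site 2 3·7=21, Holm→Site 2 2·9=18, Calder→Site 2 4·4=16, Brent→Site 1 11·11=121. Service 359; fixed 163; total 522.
{Site 1, Site 2, Site 4}: service 331 + fixed 219 = 550
{Site 1, Site 2, Site 3}: service 331 + fixed 220 = 551
{Site 1, Site 2, Site 3, Site 4}: service 307 + fixed 276 = 583
No other subset beats 522.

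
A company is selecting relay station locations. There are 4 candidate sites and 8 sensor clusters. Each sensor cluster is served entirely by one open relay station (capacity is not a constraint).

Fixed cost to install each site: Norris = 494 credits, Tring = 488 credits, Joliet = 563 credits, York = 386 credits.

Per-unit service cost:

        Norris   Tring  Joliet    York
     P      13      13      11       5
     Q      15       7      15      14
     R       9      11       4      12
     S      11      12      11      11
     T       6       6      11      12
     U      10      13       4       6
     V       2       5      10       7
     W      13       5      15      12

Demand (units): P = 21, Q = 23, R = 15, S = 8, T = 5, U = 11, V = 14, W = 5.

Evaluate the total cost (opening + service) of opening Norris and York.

Each sensor cluster is assigned to its cheapest site among the open ones.
{Norris, York}: P→York 5·21=105, Q→York 14·23=322, R→Norris 9·15=135, S→Norris 11·8=88, T→Norris 6·5=30, U→York 6·11=66, V→Norris 2·14=28, W→York 12·5=60. Service 834; fixed 880; total 1714.

Total cost: 1714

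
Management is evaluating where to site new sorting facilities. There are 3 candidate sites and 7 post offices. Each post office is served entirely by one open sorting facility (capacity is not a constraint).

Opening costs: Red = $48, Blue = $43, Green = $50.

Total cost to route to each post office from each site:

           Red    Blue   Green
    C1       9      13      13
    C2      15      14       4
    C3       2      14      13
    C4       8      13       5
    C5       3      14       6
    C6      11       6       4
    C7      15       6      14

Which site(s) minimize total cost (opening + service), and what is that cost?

Open Green only; minimum total cost 109.

For any fixed open set, each post office goes to its cheapest open site; total = fixed + service.
{Green}: C1→Green 13, C2→Green 4, C3→Green 13, C4→Green 5, C5→Green 6, C6→Green 4, C7→Green 14. Service 59; fixed 50; total 109.
{Red}: service 63 + fixed 48 = 111
{Blue}: C1→Blue 13, C2→Blue 14, C3→Blue 14, C4→Blue 13, C5→Blue 14, C6→Blue 6, C7→Blue 6. Service 80; fixed 43; total 123.
{Red, Blue, Green}: service 33 + fixed 141 = 174
(All 7 nonempty subsets were checked; Green only is lowest.)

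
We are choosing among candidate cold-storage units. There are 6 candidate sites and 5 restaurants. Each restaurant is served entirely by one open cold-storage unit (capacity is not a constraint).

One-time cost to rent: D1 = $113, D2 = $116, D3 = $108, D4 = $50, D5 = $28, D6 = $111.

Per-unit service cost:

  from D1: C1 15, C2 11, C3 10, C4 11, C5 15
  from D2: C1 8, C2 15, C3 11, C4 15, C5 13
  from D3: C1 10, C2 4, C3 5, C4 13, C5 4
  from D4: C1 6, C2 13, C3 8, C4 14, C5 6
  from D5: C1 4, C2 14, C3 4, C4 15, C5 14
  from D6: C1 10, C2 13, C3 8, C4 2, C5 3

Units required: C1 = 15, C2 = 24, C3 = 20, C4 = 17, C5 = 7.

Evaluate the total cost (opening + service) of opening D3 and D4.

Each restaurant is assigned to its cheapest site among the open ones.
{D3, D4}: C1→D4 6·15=90, C2→D3 4·24=96, C3→D3 5·20=100, C4→D3 13·17=221, C5→D3 4·7=28. Service 535; fixed 158; total 693.

Total cost: 693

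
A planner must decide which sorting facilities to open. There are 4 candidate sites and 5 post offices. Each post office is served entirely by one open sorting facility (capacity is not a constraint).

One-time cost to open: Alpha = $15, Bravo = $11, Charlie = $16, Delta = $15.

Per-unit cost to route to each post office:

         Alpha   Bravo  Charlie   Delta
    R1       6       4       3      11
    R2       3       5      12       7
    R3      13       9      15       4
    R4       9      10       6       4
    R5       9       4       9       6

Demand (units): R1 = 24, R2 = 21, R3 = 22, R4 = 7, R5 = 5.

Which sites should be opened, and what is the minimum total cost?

Open Alpha, Charlie and Delta; minimum total cost 327.

For any fixed open set, each post office goes to its cheapest open site; total = fixed + service.
{Alpha, Charlie, Delta}: R1→Charlie 3·24=72, R2→Alpha 3·21=63, R3→Delta 4·22=88, R4→Delta 4·7=28, R5→Delta 6·5=30. Service 281; fixed 46; total 327.
{Alpha, Bravo, Charlie, Delta}: service 271 + fixed 57 = 328
{Alpha, Bravo, Delta}: service 295 + fixed 41 = 336
{Bravo}: R1→Bravo 4·24=96, R2→Bravo 5·21=105, R3→Bravo 9·22=198, R4→Bravo 10·7=70, R5→Bravo 4·5=20. Service 489; fixed 11; total 500.
No other subset beats 327.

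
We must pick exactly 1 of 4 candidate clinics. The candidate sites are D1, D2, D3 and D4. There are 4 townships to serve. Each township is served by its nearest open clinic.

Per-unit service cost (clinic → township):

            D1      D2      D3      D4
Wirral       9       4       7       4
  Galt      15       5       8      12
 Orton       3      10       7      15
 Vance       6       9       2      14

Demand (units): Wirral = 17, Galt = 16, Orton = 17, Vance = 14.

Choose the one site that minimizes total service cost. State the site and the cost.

Choose D3 only; total service cost 394.

With exactly 1 open, each township uses its cheapest among the chosen.
{D3}: Wirral→D3 7·17=119, Galt→D3 8·16=128, Orton→D3 7·17=119, Vance→D3 2·14=28. Service cost 394.
{D2}: service cost 444
{D1}: service cost 528
Among all 4 size-1 choices, {D3} is lowest.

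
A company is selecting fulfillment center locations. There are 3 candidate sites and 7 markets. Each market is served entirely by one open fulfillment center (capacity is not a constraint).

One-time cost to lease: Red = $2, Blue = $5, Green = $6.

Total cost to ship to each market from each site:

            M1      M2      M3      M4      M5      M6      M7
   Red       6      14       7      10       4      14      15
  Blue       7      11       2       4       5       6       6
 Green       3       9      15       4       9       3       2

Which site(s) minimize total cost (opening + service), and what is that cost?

For any fixed open set, each market goes to its cheapest open site; total = fixed + service.
{Blue, Green}: M1→Green 3, M2→Green 9, M3→Blue 2, M4→Blue 4, M5→Blue 5, M6→Green 3, M7→Green 2. Service 28; fixed 11; total 39.
{Red, Blue, Green}: service 27 + fixed 13 = 40
{Red, Green}: M1→Green 3, M2→Green 9, M3→Red 7, M4→Green 4, M5→Red 4, M6→Green 3, M7→Green 2. Service 32; fixed 8; total 40.
{Red}: service 70 + fixed 2 = 72
No other subset beats 39.

Open Blue and Green; minimum total cost 39.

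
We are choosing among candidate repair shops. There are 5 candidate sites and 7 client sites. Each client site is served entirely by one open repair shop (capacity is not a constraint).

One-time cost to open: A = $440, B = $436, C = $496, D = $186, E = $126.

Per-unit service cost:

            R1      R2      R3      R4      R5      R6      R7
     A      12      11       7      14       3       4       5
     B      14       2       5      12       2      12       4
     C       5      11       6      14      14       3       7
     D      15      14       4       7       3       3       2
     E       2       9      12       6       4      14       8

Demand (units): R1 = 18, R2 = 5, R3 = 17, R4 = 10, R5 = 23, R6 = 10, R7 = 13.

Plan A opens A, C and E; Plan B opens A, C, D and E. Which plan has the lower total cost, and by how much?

Plan A is cheaper by 113.

Plan A: {A, C, E}: R1→E 2·18=36, R2→E 9·5=45, R3→C 6·17=102, R4→E 6·10=60, R5→A 3·23=69, R6→C 3·10=30, R7→A 5·13=65. Service 407; fixed 1062; total 1469.
Plan B: {A, C, D, E}: R1→E 2·18=36, R2→E 9·5=45, R3→D 4·17=68, R4→E 6·10=60, R5→A 3·23=69, R6→C 3·10=30, R7→D 2·13=26. Service 334; fixed 1248; total 1582.
Difference: |1469 − 1582| = 113.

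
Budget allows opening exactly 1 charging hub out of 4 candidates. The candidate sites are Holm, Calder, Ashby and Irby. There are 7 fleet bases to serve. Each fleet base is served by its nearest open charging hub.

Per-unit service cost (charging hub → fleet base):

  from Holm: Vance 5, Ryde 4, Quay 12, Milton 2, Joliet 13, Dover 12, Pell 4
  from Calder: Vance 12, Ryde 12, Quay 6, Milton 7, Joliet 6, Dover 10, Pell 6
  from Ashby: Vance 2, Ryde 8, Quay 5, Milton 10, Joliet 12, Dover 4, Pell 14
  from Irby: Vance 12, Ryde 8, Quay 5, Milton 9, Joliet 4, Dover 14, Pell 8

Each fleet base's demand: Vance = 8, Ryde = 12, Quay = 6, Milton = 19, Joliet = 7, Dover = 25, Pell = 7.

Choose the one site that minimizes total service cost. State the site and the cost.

With exactly 1 open, each fleet base uses its cheapest among the chosen.
{Ashby}: Vance→Ashby 2·8=16, Ryde→Ashby 8·12=96, Quay→Ashby 5·6=30, Milton→Ashby 10·19=190, Joliet→Ashby 12·7=84, Dover→Ashby 4·25=100, Pell→Ashby 14·7=98. Service cost 614.
{Holm}: service cost 617
{Calder}: service cost 743
Among all 4 size-1 choices, {Ashby} is lowest.

Choose Ashby only; total service cost 614.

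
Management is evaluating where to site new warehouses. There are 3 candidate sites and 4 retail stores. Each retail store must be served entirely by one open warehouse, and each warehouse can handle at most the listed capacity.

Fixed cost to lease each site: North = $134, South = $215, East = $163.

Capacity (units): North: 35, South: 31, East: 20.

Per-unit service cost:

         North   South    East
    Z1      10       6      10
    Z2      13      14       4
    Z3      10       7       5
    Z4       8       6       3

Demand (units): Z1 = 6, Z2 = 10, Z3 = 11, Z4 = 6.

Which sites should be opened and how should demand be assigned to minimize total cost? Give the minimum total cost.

Minimum total cost: 482

Open {North}: Z1→North 10·6=60, Z2→North 13·10=130, Z3→North 10·11=110, Z4→North 8·6=48.
Loads: North carries 33/35. Service 348; fixed 134; total 482.
Next best feasible plan costs 525.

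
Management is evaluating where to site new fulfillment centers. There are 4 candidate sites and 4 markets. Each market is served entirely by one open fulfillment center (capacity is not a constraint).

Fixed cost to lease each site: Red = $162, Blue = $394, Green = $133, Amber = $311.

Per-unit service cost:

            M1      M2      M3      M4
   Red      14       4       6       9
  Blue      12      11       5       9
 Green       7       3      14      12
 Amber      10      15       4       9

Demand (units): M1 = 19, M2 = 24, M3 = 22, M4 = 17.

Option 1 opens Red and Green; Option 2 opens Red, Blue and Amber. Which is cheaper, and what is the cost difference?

Option 1 is cheaper by 609.

Option 1: {Red, Green}: M1→Green 7·19=133, M2→Green 3·24=72, M3→Red 6·22=132, M4→Red 9·17=153. Service 490; fixed 295; total 785.
Option 2: {Red, Blue, Amber}: M1→Amber 10·19=190, M2→Red 4·24=96, M3→Amber 4·22=88, M4→Red 9·17=153. Service 527; fixed 867; total 1394.
Difference: |785 − 1394| = 609.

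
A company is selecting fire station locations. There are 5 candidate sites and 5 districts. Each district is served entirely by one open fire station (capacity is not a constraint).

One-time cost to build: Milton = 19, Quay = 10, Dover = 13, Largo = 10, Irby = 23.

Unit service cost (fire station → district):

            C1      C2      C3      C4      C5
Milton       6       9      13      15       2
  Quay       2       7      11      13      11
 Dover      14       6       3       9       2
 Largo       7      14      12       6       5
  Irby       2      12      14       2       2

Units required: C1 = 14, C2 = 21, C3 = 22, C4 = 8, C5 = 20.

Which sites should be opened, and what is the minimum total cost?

For any fixed open set, each district goes to its cheapest open site; total = fixed + service.
{Dover, Irby}: C1→Irby 2·14=28, C2→Dover 6·21=126, C3→Dover 3·22=66, C4→Irby 2·8=16, C5→Dover 2·20=40. Service 276; fixed 36; total 312.
{Quay, Dover, Irby}: service 276 + fixed 46 = 322
{Dover, Largo, Irby}: service 276 + fixed 46 = 322
{Milton, Quay, Dover, Largo, Irby}: service 276 + fixed 75 = 351
No other subset beats 312.

Open Dover and Irby; minimum total cost 312.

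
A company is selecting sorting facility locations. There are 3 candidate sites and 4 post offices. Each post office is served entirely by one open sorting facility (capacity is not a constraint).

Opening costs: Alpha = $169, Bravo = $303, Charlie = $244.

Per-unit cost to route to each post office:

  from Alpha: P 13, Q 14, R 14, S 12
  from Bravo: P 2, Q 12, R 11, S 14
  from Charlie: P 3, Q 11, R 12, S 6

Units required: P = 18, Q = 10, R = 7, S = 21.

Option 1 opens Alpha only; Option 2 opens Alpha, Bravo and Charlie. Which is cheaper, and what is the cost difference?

Option 1: {Alpha}: P→Alpha 13·18=234, Q→Alpha 14·10=140, R→Alpha 14·7=98, S→Alpha 12·21=252. Service 724; fixed 169; total 893.
Option 2: {Alpha, Bravo, Charlie}: P→Bravo 2·18=36, Q→Charlie 11·10=110, R→Bravo 11·7=77, S→Charlie 6·21=126. Service 349; fixed 716; total 1065.
Difference: |893 − 1065| = 172.

Option 1 is cheaper by 172.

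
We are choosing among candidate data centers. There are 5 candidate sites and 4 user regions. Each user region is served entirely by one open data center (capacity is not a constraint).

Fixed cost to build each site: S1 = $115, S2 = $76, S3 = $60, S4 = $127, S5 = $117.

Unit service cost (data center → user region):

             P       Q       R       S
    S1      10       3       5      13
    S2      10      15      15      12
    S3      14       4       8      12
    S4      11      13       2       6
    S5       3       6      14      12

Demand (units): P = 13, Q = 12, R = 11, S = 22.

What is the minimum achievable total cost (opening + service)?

Minimum total cost: 509

For any fixed open set, each user region goes to its cheapest open site; total = fixed + service.
{S4, S5}: P→S5 3·13=39, Q→S5 6·12=72, R→S4 2·11=22, S→S4 6·22=132. Service 265; fixed 244; total 509.
{S3, S4}: P→S4 11·13=143, Q→S3 4·12=48, R→S4 2·11=22, S→S4 6·22=132. Service 345; fixed 187; total 532.
{S3, S4, S5}: P→S5 3·13=39, Q→S3 4·12=48, R→S4 2·11=22, S→S4 6·22=132. Service 241; fixed 304; total 545.
{S1, S2, S3, S4, S5}: P→S5 3·13=39, Q→S1 3·12=36, R→S4 2·11=22, S→S4 6·22=132. Service 229; fixed 495; total 724.
No other subset beats 509.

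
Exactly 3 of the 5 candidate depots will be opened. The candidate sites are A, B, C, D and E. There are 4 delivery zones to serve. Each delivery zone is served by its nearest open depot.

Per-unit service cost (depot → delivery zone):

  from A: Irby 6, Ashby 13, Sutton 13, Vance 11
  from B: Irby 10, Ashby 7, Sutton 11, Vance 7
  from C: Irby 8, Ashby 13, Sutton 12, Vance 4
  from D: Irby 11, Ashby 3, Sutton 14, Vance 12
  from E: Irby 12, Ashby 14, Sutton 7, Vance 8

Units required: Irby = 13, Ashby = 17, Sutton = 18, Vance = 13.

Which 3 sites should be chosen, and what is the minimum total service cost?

Choose C, D and E; total service cost 333.

With exactly 3 open, each delivery zone uses its cheapest among the chosen.
{C, D, E}: Irby→C 8·13=104, Ashby→D 3·17=51, Sutton→E 7·18=126, Vance→C 4·13=52. Service cost 333.
{A, D, E}: service cost 359
{A, C, D}: service cost 397
Among all 10 size-3 choices, {C, D, E} is lowest.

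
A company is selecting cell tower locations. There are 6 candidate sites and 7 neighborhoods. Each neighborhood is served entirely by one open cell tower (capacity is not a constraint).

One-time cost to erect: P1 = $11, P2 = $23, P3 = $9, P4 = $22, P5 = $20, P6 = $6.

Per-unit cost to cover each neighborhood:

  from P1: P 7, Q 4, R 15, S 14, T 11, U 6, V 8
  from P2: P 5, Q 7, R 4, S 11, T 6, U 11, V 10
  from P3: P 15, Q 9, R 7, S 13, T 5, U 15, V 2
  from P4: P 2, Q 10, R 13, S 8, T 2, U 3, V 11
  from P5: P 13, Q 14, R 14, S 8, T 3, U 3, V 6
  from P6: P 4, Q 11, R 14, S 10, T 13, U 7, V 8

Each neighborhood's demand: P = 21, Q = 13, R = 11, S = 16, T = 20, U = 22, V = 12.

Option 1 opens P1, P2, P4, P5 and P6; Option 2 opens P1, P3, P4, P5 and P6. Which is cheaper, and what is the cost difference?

Option 1: {P1, P2, P4, P5, P6}: P→P4 2·21=42, Q→P1 4·13=52, R→P2 4·11=44, S→P4 8·16=128, T→P4 2·20=40, U→P4 3·22=66, V→P5 6·12=72. Service 444; fixed 82; total 526.
Option 2: {P1, P3, P4, P5, P6}: P→P4 2·21=42, Q→P1 4·13=52, R→P3 7·11=77, S→P4 8·16=128, T→P4 2·20=40, U→P4 3·22=66, V→P3 2·12=24. Service 429; fixed 68; total 497.
Difference: |526 − 497| = 29.

Option 2 is cheaper by 29.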